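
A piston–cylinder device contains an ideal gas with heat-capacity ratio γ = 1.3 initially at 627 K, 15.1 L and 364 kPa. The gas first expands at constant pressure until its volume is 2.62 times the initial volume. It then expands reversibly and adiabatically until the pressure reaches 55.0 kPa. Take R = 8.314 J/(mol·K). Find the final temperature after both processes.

1060 K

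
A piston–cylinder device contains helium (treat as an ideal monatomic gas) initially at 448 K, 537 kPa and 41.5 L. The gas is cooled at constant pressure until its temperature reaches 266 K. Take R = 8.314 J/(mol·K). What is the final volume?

24.6 L

Isobaric: P stays 537 kPa; V/T = const ⇒ T₂ = 266 K, V₂ = 24.6 L.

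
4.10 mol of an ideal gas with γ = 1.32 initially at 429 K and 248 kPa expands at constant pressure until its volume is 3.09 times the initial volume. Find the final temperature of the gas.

1330 K

V₁ = nRT₁/P₁ = 4.10×8.314×429/248 = 59.0 L.
Isobaric: P stays 248 kPa; V/T = const ⇒ T₂ = 1330 K, V₂ = 182 L.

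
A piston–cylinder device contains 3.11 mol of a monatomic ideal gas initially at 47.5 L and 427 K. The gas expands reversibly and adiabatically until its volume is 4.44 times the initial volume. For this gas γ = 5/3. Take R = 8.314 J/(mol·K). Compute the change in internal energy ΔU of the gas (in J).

-10400 J

P₁ = nRT₁/V₁ = 3.11×8.314×427/47.5 = 232 kPa.
Adiabatic: TV^(γ−1) = const ⇒ T₂ = 427×(0.225)^0.667 = 158 K; PV^γ = const ⇒ P₂ = 19.4 kPa.
For an ideal gas ΔU = nCvΔT with Cv = (3/2)R = 12.5 J/(mol·K).
ΔU = 3.11×12.5×(158−427) = -10400 J.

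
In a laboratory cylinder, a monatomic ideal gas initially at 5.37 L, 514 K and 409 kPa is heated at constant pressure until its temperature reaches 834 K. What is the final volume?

8.71 L

Isobaric: P stays 409 kPa; V/T = const ⇒ T₂ = 834 K, V₂ = 8.71 L.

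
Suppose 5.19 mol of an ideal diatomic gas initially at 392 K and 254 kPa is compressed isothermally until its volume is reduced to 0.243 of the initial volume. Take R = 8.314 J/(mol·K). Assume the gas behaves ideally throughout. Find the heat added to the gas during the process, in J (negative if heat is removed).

V₁ = nRT₁/P₁ = 5.19×8.314×392/254 = 66.6 L.
Isothermal: T stays 392 K; PV = const ⇒ V₂ = 16.2 L, P₂ = 1050 kPa.
ΔU = 0 (ideal gas, T constant).
W = nRT ln(V₂/V₁) = 5.19×8.314×392×ln(0.243) = -23900 J.
Q = ΔU + W = -23900 J.

-23900 J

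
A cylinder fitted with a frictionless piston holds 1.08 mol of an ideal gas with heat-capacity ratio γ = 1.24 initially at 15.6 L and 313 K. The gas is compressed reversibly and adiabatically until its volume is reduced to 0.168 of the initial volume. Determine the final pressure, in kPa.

1650 kPa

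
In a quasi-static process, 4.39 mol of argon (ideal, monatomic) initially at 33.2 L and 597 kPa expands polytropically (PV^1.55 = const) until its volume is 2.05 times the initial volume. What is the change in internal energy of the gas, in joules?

T₁ = P₁V₁/(nR) = 597×33.2/(4.39×8.314) = 543 K.
Polytropic n=1.55: T₂ = T₁(V₁/V₂)^(n−1) = 543×(0.488)^0.55 = 366 K; P₂ = P₁(V₁/V₂)^n = 196 kPa.
For an ideal gas ΔU = nCvΔT with Cv = (3/2)R = 12.5 J/(mol·K).
ΔU = 4.39×12.5×(366−543) = -9700 J.

-9700 J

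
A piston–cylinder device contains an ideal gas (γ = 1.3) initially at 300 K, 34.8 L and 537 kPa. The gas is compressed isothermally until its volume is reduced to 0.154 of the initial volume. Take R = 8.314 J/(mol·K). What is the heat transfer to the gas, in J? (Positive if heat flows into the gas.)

n = P₁V₁/(RT₁) = 537×34.8/(8.314×300) = 7.49 mol.
Isothermal: T stays 300 K; PV = const ⇒ V₂ = 5.36 L, P₂ = 3490 kPa.
ΔU = 0 (ideal gas, T constant).
W = nRT ln(V₂/V₁) = 7.49×8.314×300×ln(0.154) = -35000 J.
Q = ΔU + W = -35000 J.

-35000 J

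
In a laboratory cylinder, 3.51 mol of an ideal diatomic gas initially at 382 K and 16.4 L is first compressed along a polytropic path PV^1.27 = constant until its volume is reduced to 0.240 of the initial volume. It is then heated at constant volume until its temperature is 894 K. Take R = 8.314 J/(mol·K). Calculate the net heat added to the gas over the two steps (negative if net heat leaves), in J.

17900 J

P₁ = nRT₁/V₁ = 3.51×8.314×382/16.4 = 680 kPa.
Step 1 — Polytropic n=1.27: T₂ = T₁(V₁/V₂)^(n−1) = 382×(4.17)^0.27 = 562 K; P₂ = P₁(V₁/V₂)^n = 4160 kPa.
W = (P₁V₁−P₂V₂)/(n−1) = (680×16.4−4160×3.94)/0.27 = -19400 J.
ΔU = nCvΔT = 3.51×20.8×(562−382) = 13100 J.
Q = ΔU + W = -6310 J.
State after step 1: P = 4160 kPa, V = 3.94 L, T = 562 K.
Step 2 — Isochoric: V stays 3.94 L; P/T = const ⇒ T₂ = 894 K, P₂ = 6630 kPa.
W = 0 (no volume change).
ΔU = nCvΔT = 3.51×20.8×(894−562) = 24300 J.
Q = ΔU = 24300 J.
Net over both steps: W = -19400 J, Q = 17900 J, ΔU = 37400 J.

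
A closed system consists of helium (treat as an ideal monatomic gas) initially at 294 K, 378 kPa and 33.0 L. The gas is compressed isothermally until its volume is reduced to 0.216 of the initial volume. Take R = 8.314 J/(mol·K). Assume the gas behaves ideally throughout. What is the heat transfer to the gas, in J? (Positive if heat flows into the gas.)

n = P₁V₁/(RT₁) = 378×33.0/(8.314×294) = 5.10 mol.
Isothermal: T stays 294 K; PV = const ⇒ V₂ = 7.13 L, P₂ = 1750 kPa.
ΔU = 0 (ideal gas, T constant).
W = nRT ln(V₂/V₁) = 5.10×8.314×294×ln(0.216) = -19100 J.
Q = ΔU + W = -19100 J.

-19100 J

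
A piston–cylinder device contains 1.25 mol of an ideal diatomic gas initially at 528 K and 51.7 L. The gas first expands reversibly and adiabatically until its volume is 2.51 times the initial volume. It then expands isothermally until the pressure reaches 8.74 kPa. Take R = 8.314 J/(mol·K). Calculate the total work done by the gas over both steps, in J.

8810 J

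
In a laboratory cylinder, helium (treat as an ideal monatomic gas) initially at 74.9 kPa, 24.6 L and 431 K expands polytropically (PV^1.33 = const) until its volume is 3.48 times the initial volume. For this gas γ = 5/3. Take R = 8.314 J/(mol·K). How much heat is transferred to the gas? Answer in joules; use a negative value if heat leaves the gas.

951 J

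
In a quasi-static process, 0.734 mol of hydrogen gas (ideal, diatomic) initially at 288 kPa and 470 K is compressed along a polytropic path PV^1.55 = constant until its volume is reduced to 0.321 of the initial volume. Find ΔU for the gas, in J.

6230 J

V₁ = nRT₁/P₁ = 0.734×8.314×470/288 = 9.96 L.
Polytropic n=1.55: T₂ = T₁(V₁/V₂)^(n−1) = 470×(3.12)^0.55 = 878 K; P₂ = P₁(V₁/V₂)^n = 1680 kPa.
For an ideal gas ΔU = nCvΔT with Cv = (5/2)R = 20.8 J/(mol·K).
ΔU = 0.734×20.8×(878−470) = 6230 J.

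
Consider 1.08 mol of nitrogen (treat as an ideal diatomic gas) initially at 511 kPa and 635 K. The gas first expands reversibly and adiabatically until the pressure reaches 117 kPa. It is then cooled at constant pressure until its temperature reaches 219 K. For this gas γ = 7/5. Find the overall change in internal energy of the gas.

-9340 J

V₁ = nRT₁/P₁ = 1.08×8.314×635/511 = 11.2 L.
Step 1 — Adiabatic: T₂/T₁ = (P₂/P₁)^((γ−1)/γ) ⇒ T₂ = 635×(0.229)^0.286 = 417 K; V₂ = 32.0 L.
ΔU = nCvΔT = 1.08×20.8×(417−635) = -4900 J.
Q = 0 for an adiabatic process, so W = −ΔU = 4900 J.
State after step 1: P = 117 kPa, V = 32.0 L, T = 417 K.
Step 2 — Isobaric: P stays 117 kPa; V/T = const ⇒ T₂ = 219 K, V₂ = 16.8 L.
W = PΔV = 117×(16.8−32.0) kPa·L = -1780 J.
ΔU = nCvΔT = 1.08×20.8×(219−417) = -4440 J.
Q = ΔU + W = nCpΔT = -6210 J.
Net over both steps: W = 3120 J, Q = -6210 J, ΔU = -9340 J.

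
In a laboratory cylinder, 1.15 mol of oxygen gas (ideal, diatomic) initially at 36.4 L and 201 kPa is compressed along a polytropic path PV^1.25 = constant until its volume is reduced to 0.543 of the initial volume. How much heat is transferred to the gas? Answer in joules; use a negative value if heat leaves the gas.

-1810 J

T₁ = P₁V₁/(nR) = 201×36.4/(1.15×8.314) = 765 K.
Polytropic n=1.25: T₂ = T₁(V₁/V₂)^(n−1) = 765×(1.84)^0.25 = 891 K; P₂ = P₁(V₁/V₂)^n = 431 kPa.
W = (P₁V₁−P₂V₂)/(n−1) = (201×36.4−431×19.8)/0.25 = -4830 J.
ΔU = nCvΔT = 1.15×20.8×(891−765) = 3020 J.
Q = ΔU + W = -1810 J.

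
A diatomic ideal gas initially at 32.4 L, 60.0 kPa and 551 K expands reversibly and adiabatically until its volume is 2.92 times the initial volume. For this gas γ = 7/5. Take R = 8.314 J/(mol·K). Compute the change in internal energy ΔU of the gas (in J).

-1690 J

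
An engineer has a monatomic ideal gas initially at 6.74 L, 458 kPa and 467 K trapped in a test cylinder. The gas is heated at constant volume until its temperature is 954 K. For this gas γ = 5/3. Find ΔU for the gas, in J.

4830 J

n = P₁V₁/(RT₁) = 458×6.74/(8.314×467) = 0.795 mol.
Isochoric: V stays 6.74 L; P/T = const ⇒ T₂ = 954 K, P₂ = 936 kPa.
For an ideal gas ΔU = nCvΔT with Cv = (3/2)R = 12.5 J/(mol·K).
ΔU = 0.795×12.5×(954−467) = 4830 J.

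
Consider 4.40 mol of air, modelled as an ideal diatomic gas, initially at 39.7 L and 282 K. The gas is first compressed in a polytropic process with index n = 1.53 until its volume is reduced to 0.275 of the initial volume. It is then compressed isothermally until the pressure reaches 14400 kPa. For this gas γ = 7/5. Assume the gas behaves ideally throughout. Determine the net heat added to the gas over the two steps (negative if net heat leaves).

P₁ = nRT₁/V₁ = 4.40×8.314×282/39.7 = 260 kPa.
Step 1 — Polytropic n=1.53: T₂ = T₁(V₁/V₂)^(n−1) = 282×(3.64)^0.53 = 559 K; P₂ = P₁(V₁/V₂)^n = 1870 kPa.
W = (P₁V₁−P₂V₂)/(n−1) = (260×39.7−1870×10.9)/0.53 = -19100 J.
ΔU = nCvΔT = 4.40×20.8×(559−282) = 25300 J.
Q = ΔU + W = 6210 J.
State after step 1: P = 1870 kPa, V = 10.9 L, T = 559 K.
Step 2 — Isothermal: T stays 559 K; PV = const ⇒ V₂ = 1.42 L, P₂ = 14400 kPa.
ΔU = 0 (ideal gas, T constant).
W = nRT ln(V₂/V₁) = 4.40×8.314×559×ln(0.130) = -41700 J.
Q = ΔU + W = -41700 J.
Net over both steps: W = -60800 J, Q = -35500 J, ΔU = 25300 J.

-35500 J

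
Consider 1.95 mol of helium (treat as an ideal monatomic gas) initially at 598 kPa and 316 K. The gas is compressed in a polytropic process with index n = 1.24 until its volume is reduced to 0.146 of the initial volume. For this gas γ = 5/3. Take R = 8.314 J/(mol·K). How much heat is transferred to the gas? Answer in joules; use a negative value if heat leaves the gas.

V₁ = nRT₁/P₁ = 1.95×8.314×316/598 = 8.57 L.
Polytropic n=1.24: T₂ = T₁(V₁/V₂)^(n−1) = 316×(6.85)^0.24 = 501 K; P₂ = P₁(V₁/V₂)^n = 6500 kPa.
W = (P₁V₁−P₂V₂)/(n−1) = (598×8.57−6500×1.25)/0.24 = -12500 J.
ΔU = nCvΔT = 1.95×12.5×(501−316) = 4510 J.
Q = ΔU + W = -8020 J.

-8020 J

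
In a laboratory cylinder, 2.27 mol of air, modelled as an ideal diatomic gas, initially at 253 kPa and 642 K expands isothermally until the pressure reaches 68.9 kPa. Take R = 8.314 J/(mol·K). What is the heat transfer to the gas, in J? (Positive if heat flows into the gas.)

15800 J

V₁ = nRT₁/P₁ = 2.27×8.314×642/253 = 47.9 L.
Isothermal: T stays 642 K; PV = const ⇒ V₂ = 176 L, P₂ = 68.9 kPa.
ΔU = 0 (ideal gas, T constant).
W = nRT ln(V₂/V₁) = 2.27×8.314×642×ln(3.67) = 15800 J.
Q = ΔU + W = 15800 J.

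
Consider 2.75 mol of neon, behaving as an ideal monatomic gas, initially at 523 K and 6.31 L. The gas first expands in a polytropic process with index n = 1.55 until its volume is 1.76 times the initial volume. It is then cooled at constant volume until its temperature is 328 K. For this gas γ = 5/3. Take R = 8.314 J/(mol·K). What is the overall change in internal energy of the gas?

-6690 J

P₁ = nRT₁/V₁ = 2.75×8.314×523/6.31 = 1900 kPa.
Step 1 — Polytropic n=1.55: T₂ = T₁(V₁/V₂)^(n−1) = 523×(0.568)^0.55 = 383 K; P₂ = P₁(V₁/V₂)^n = 789 kPa.
W = (P₁V₁−P₂V₂)/(n−1) = (1900×6.31−789×11.1)/0.55 = 5810 J.
ΔU = nCvΔT = 2.75×12.5×(383−523) = -4790 J.
Q = ΔU + W = 1020 J.
State after step 1: P = 789 kPa, V = 11.1 L, T = 383 K.
Step 2 — Isochoric: V stays 11.1 L; P/T = const ⇒ T₂ = 328 K, P₂ = 675 kPa.
W = 0 (no volume change).
ΔU = nCvΔT = 2.75×12.5×(328−383) = -1890 J.
Q = ΔU = -1890 J.
Net over both steps: W = 5810 J, Q = -878 J, ΔU = -6690 J.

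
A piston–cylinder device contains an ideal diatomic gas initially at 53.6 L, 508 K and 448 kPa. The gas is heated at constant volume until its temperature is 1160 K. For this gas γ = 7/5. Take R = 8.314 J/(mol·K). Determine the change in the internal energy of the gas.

n = P₁V₁/(RT₁) = 448×53.6/(8.314×508) = 5.69 mol.
Isochoric: V stays 53.6 L; P/T = const ⇒ T₂ = 1160 K, P₂ = 1020 kPa.
For an ideal gas ΔU = nCvΔT with Cv = (5/2)R = 20.8 J/(mol·K).
ΔU = 5.69×20.8×(1160−508) = 77000 J.

77000 J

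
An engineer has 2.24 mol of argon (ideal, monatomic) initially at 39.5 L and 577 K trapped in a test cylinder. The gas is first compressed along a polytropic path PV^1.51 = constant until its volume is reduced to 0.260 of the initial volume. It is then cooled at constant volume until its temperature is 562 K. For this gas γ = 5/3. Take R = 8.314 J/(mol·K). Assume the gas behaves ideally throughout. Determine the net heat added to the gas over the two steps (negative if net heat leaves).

P₁ = nRT₁/V₁ = 2.24×8.314×577/39.5 = 272 kPa.
Step 1 — Polytropic n=1.51: T₂ = T₁(V₁/V₂)^(n−1) = 577×(3.85)^0.51 = 1150 K; P₂ = P₁(V₁/V₂)^n = 2080 kPa.
W = (P₁V₁−P₂V₂)/(n−1) = (272×39.5−2080×10.3)/0.51 = -20800 J.
ΔU = nCvΔT = 2.24×12.5×(1150−577) = 15900 J.
Q = ΔU + W = -4890 J.
State after step 1: P = 2080 kPa, V = 10.3 L, T = 1150 K.
Step 2 — Isochoric: V stays 10.3 L; P/T = const ⇒ T₂ = 562 K, P₂ = 1020 kPa.
W = 0 (no volume change).
ΔU = nCvΔT = 2.24×12.5×(562−1150) = -16300 J.
Q = ΔU = -16300 J.
Net over both steps: W = -20800 J, Q = -21200 J, ΔU = -419 J.

-21200 J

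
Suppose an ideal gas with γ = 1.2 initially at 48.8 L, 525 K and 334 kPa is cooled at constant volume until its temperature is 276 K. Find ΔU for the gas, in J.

-38700 J

n = P₁V₁/(RT₁) = 334×48.8/(8.314×525) = 3.73 mol.
Isochoric: V stays 48.8 L; P/T = const ⇒ T₂ = 276 K, P₂ = 176 kPa.
For an ideal gas ΔU = nCvΔT with Cv = R/(γ−1) = 41.6 J/(mol·K).
ΔU = 3.73×41.6×(276−525) = -38700 J.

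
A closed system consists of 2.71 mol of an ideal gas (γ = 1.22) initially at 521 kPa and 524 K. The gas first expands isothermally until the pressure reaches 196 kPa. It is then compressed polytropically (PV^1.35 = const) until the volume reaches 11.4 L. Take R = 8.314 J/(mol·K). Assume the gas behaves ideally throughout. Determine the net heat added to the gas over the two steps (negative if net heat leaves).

V₁ = nRT₁/P₁ = 2.71×8.314×524/521 = 22.7 L.
Step 1 — Isothermal: T stays 524 K; PV = const ⇒ V₂ = 60.2 L, P₂ = 196 kPa.
ΔU = 0 (ideal gas, T constant).
W = nRT ln(V₂/V₁) = 2.71×8.314×524×ln(2.66) = 11500 J.
Q = ΔU + W = 11500 J.
State after step 1: P = 196 kPa, V = 60.2 L, T = 524 K.
Step 2 — Polytropic n=1.35: T₂ = T₁(V₁/V₂)^(n−1) = 524×(5.28)^0.35 = 938 K; P₂ = P₁(V₁/V₂)^n = 1850 kPa.
W = (P₁V₁−P₂V₂)/(n−1) = (196×60.2−1850×11.4)/0.35 = -26700 J.
ΔU = nCvΔT = 2.71×37.8×(938−524) = 42400 J.
Q = ΔU + W = 15800 J.
Net over both steps: W = -15100 J, Q = 27300 J, ΔU = 42400 J.

27300 J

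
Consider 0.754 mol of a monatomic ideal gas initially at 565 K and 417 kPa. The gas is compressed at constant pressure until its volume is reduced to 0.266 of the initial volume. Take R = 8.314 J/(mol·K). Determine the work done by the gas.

V₁ = nRT₁/P₁ = 0.754×8.314×565/417 = 8.49 L.
Isobaric: P stays 417 kPa; V/T = const ⇒ T₂ = 150 K, V₂ = 2.26 L.
W = PΔV = 417×(2.26−8.49) kPa·L = -2600 J.

-2600 J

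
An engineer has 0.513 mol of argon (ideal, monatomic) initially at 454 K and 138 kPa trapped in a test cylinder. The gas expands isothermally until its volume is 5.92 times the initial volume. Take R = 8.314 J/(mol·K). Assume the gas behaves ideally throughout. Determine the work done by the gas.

V₁ = nRT₁/P₁ = 0.513×8.314×454/138 = 14.0 L.
Isothermal: T stays 454 K; PV = const ⇒ V₂ = 83.1 L, P₂ = 23.3 kPa.
W = nRT ln(V₂/V₁) = 0.513×8.314×454×ln(5.92) = 3440 J.

3440 J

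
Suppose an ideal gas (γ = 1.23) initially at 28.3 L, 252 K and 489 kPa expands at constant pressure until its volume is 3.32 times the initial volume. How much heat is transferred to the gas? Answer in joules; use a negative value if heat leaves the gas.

172000 J

n = P₁V₁/(RT₁) = 489×28.3/(8.314×252) = 6.61 mol.
Isobaric: P stays 489 kPa; V/T = const ⇒ T₂ = 837 K, V₂ = 94.0 L.
W = PΔV = 489×(94.0−28.3) kPa·L = 32100 J.
ΔU = nCvΔT = 6.61×36.1×(837−252) = 140000 J.
Q = ΔU + W = nCpΔT = 172000 J.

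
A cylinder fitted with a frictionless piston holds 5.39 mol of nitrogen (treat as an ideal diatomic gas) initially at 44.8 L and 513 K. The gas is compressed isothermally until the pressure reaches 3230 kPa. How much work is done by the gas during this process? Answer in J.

-42300 J

P₁ = nRT₁/V₁ = 5.39×8.314×513/44.8 = 513 kPa.
Isothermal: T stays 513 K; PV = const ⇒ V₂ = 7.12 L, P₂ = 3230 kPa.
W = nRT ln(V₂/V₁) = 5.39×8.314×513×ln(0.159) = -42300 J.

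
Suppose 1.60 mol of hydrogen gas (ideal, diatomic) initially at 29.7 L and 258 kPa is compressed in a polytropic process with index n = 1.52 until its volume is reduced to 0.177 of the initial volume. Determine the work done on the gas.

T₁ = P₁V₁/(nR) = 258×29.7/(1.60×8.314) = 576 K.
Polytropic n=1.52: T₂ = T₁(V₁/V₂)^(n−1) = 576×(5.65)^0.52 = 1420 K; P₂ = P₁(V₁/V₂)^n = 3590 kPa.
W = (P₁V₁−P₂V₂)/(n−1) = (258×29.7−3590×5.26)/0.52 = -21500 J.
Work done on the gas = −W_by = 21500 J.

21500 J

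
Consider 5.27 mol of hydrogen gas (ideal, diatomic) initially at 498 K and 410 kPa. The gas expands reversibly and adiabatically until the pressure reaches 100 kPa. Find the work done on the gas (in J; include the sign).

-18100 J

V₁ = nRT₁/P₁ = 5.27×8.314×498/410 = 53.2 L.
Adiabatic: T₂/T₁ = (P₂/P₁)^((γ−1)/γ) ⇒ T₂ = 498×(0.244)^0.286 = 333 K; V₂ = 146 L.
ΔU = nCvΔT = 5.27×20.8×(333−498) = -18100 J.
Q = 0 for an adiabatic process, so W = −ΔU = 18100 J.
Work done on the gas = −W_by = -18100 J.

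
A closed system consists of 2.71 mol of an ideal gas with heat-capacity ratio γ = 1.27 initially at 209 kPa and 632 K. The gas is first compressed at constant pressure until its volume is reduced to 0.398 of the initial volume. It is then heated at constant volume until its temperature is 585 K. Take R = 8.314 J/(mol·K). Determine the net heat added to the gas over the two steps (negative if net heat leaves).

-12500 J

V₁ = nRT₁/P₁ = 2.71×8.314×632/209 = 68.1 L.
Step 1 — Isobaric: P stays 209 kPa; V/T = const ⇒ T₂ = 252 K, V₂ = 27.1 L.
W = PΔV = 209×(27.1−68.1) kPa·L = -8570 J.
ΔU = nCvΔT = 2.71×30.8×(252−632) = -31700 J.
Q = ΔU + W = nCpΔT = -40300 J.
State after step 1: P = 209 kPa, V = 27.1 L, T = 252 K.
Step 2 — Isochoric: V stays 27.1 L; P/T = const ⇒ T₂ = 585 K, P₂ = 486 kPa.
W = 0 (no volume change).
ΔU = nCvΔT = 2.71×30.8×(585−252) = 27800 J.
Q = ΔU = 27800 J.
Net over both steps: W = -8570 J, Q = -12500 J, ΔU = -3920 J.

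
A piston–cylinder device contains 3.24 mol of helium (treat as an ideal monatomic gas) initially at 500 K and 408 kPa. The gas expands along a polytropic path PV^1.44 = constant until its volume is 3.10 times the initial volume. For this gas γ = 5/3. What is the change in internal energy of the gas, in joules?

V₁ = nRT₁/P₁ = 3.24×8.314×500/408 = 33.0 L.
Polytropic n=1.44: T₂ = T₁(V₁/V₂)^(n−1) = 500×(0.323)^0.44 = 304 K; P₂ = P₁(V₁/V₂)^n = 80.0 kPa.
For an ideal gas ΔU = nCvΔT with Cv = (3/2)R = 12.5 J/(mol·K).
ΔU = 3.24×12.5×(304−500) = -7920 J.

-7920 J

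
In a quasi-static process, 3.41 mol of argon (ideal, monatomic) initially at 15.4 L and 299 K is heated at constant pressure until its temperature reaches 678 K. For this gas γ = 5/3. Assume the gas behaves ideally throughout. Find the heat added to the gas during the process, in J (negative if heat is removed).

26900 J

P₁ = nRT₁/V₁ = 3.41×8.314×299/15.4 = 550 kPa.
Isobaric: P stays 550 kPa; V/T = const ⇒ T₂ = 678 K, V₂ = 34.9 L.
W = PΔV = 550×(34.9−15.4) kPa·L = 10700 J.
ΔU = nCvΔT = 3.41×12.5×(678−299) = 16100 J.
Q = ΔU + W = nCpΔT = 26900 J.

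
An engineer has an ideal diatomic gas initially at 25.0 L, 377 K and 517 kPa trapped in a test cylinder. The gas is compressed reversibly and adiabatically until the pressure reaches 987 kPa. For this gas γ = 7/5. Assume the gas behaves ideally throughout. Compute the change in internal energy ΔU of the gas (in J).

6560 J

n = P₁V₁/(RT₁) = 517×25.0/(8.314×377) = 4.12 mol.
Adiabatic: T₂/T₁ = (P₂/P₁)^((γ−1)/γ) ⇒ T₂ = 377×(1.91)^0.286 = 454 K; V₂ = 15.8 L.
For an ideal gas ΔU = nCvΔT with Cv = (5/2)R = 20.8 J/(mol·K).
ΔU = 4.12×20.8×(454−377) = 6560 J.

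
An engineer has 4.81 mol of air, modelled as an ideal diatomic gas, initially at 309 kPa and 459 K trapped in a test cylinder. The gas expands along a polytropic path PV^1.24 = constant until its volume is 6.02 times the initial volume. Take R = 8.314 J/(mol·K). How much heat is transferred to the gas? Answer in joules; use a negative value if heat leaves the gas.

10700 J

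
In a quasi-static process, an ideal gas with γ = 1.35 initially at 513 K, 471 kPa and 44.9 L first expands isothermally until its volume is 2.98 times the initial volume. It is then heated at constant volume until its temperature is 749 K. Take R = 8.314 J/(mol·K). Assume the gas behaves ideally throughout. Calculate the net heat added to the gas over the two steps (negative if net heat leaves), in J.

50900 J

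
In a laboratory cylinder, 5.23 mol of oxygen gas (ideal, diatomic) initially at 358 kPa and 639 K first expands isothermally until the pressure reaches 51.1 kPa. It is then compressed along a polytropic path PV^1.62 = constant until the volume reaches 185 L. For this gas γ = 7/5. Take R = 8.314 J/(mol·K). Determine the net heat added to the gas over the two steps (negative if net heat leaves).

77500 J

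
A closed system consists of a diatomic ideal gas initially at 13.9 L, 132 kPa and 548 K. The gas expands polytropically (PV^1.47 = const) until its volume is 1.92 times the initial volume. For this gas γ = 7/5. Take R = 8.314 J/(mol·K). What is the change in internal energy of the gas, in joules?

n = P₁V₁/(RT₁) = 132×13.9/(8.314×548) = 0.403 mol.
Polytropic n=1.47: T₂ = T₁(V₁/V₂)^(n−1) = 548×(0.521)^0.47 = 403 K; P₂ = P₁(V₁/V₂)^n = 50.6 kPa.
For an ideal gas ΔU = nCvΔT with Cv = (5/2)R = 20.8 J/(mol·K).
ΔU = 0.403×20.8×(403−548) = -1210 J.

-1210 J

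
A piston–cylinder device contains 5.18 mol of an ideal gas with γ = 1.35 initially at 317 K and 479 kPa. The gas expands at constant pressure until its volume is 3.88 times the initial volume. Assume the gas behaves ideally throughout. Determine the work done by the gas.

39300 J

V₁ = nRT₁/P₁ = 5.18×8.314×317/479 = 28.5 L.
Isobaric: P stays 479 kPa; V/T = const ⇒ T₂ = 1230 K, V₂ = 111 L.
W = PΔV = 479×(111−28.5) kPa·L = 39300 J.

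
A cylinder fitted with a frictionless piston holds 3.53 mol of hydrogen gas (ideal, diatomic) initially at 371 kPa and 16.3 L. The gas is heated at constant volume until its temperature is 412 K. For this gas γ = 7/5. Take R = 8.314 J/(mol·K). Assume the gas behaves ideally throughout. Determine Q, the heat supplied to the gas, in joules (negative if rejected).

15100 J

T₁ = P₁V₁/(nR) = 371×16.3/(3.53×8.314) = 206 K.
Isochoric: V stays 16.3 L; P/T = const ⇒ T₂ = 412 K, P₂ = 742 kPa.
W = 0 (no volume change).
ΔU = nCvΔT = 3.53×20.8×(412−206) = 15100 J.
Q = ΔU = 15100 J.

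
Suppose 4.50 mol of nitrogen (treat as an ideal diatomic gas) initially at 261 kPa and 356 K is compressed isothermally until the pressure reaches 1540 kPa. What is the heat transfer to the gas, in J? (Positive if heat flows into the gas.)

-23600 J

V₁ = nRT₁/P₁ = 4.50×8.314×356/261 = 51.0 L.
Isothermal: T stays 356 K; PV = const ⇒ V₂ = 8.65 L, P₂ = 1540 kPa.
ΔU = 0 (ideal gas, T constant).
W = nRT ln(V₂/V₁) = 4.50×8.314×356×ln(0.169) = -23600 J.
Q = ΔU + W = -23600 J.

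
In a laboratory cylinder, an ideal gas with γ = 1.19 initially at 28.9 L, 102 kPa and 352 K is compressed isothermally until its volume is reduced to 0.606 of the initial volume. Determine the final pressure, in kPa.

168 kPa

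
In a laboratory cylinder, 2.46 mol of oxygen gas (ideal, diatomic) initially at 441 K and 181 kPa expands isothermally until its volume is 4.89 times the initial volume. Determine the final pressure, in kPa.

37.0 kPa

V₁ = nRT₁/P₁ = 2.46×8.314×441/181 = 49.8 L.
Isothermal: T stays 441 K; PV = const ⇒ V₂ = 244 L, P₂ = 37.0 kPa.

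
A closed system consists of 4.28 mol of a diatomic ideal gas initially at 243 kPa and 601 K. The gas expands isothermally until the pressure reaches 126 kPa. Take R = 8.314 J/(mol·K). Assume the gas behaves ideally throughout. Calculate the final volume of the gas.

170 L

V₁ = nRT₁/P₁ = 4.28×8.314×601/243 = 88.0 L.
Isothermal: T stays 601 K; PV = const ⇒ V₂ = 170 L, P₂ = 126 kPa.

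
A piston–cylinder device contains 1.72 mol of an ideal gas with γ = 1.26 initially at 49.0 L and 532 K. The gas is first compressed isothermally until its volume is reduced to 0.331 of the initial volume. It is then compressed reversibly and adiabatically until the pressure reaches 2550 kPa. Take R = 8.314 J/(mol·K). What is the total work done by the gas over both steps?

-20600 J

P₁ = nRT₁/V₁ = 1.72×8.314×532/49.0 = 155 kPa.
Step 1 — Isothermal: T stays 532 K; PV = const ⇒ V₂ = 16.2 L, P₂ = 469 kPa.
ΔU = 0 (ideal gas, T constant).
W = nRT ln(V₂/V₁) = 1.72×8.314×532×ln(0.331) = -8410 J.
Q = ΔU + W = -8410 J.
State after step 1: P = 469 kPa, V = 16.2 L, T = 532 K.
Step 2 — Adiabatic: T₂/T₁ = (P₂/P₁)^((γ−1)/γ) ⇒ T₂ = 532×(5.44)^0.206 = 754 K; V₂ = 4.23 L.
ΔU = nCvΔT = 1.72×32.0×(754−532) = 12200 J.
Q = 0 for an adiabatic process, so W = −ΔU = -12200 J.
Net over both steps: W = -20600 J, Q = -8410 J, ΔU = 12200 J.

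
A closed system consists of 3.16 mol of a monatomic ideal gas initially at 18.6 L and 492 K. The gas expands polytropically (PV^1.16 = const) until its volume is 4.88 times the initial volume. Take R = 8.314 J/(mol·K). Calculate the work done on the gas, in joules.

-18100 J

P₁ = nRT₁/V₁ = 3.16×8.314×492/18.6 = 695 kPa.
Polytropic n=1.16: T₂ = T₁(V₁/V₂)^(n−1) = 492×(0.205)^0.16 = 382 K; P₂ = P₁(V₁/V₂)^n = 111 kPa.
W = (P₁V₁−P₂V₂)/(n−1) = (695×18.6−111×90.8)/0.16 = 18100 J.
Work done on the gas = −W_by = -18100 J.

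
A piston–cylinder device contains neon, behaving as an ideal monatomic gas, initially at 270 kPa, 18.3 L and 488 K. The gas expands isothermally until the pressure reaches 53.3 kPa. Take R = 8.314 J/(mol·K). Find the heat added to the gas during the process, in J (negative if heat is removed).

n = P₁V₁/(RT₁) = 270×18.3/(8.314×488) = 1.22 mol.
Isothermal: T stays 488 K; PV = const ⇒ V₂ = 92.7 L, P₂ = 53.3 kPa.
ΔU = 0 (ideal gas, T constant).
W = nRT ln(V₂/V₁) = 1.22×8.314×488×ln(5.07) = 8020 J.
Q = ΔU + W = 8020 J.

8020 J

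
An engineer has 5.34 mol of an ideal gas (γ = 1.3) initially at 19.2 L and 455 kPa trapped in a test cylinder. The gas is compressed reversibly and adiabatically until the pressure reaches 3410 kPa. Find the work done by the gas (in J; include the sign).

T₁ = P₁V₁/(nR) = 455×19.2/(5.34×8.314) = 197 K.
Adiabatic: T₂/T₁ = (P₂/P₁)^((γ−1)/γ) ⇒ T₂ = 197×(7.49)^0.231 = 313 K; V₂ = 4.08 L.
ΔU = nCvΔT = 5.34×27.7×(313−197) = 17200 J.
Q = 0 for an adiabatic process, so W = −ΔU = -17200 J.

-17200 J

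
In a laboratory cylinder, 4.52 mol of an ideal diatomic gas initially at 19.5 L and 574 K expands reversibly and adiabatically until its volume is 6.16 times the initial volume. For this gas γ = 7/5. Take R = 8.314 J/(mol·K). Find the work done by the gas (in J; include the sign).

27900 J

P₁ = nRT₁/V₁ = 4.52×8.314×574/19.5 = 1110 kPa.
Adiabatic: TV^(γ−1) = const ⇒ T₂ = 574×(0.162)^0.400 = 277 K; PV^γ = const ⇒ P₂ = 86.8 kPa.
ΔU = nCvΔT = 4.52×20.8×(277−574) = -27900 J.
Q = 0 for an adiabatic process, so W = −ΔU = 27900 J.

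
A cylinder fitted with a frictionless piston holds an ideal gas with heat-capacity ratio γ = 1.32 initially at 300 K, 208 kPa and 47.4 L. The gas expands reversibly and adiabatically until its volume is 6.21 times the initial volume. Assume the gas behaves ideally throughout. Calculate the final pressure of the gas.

18.7 kPa

Adiabatic: TV^(γ−1) = const ⇒ T₂ = 300×(0.161)^0.320 = 167 K; PV^γ = const ⇒ P₂ = 18.7 kPa.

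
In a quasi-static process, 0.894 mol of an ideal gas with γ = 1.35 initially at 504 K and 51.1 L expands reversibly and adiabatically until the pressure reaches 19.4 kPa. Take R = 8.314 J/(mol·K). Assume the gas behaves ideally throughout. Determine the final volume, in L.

137 L

P₁ = nRT₁/V₁ = 0.894×8.314×504/51.1 = 73.3 kPa.
Adiabatic: T₂/T₁ = (P₂/P₁)^((γ−1)/γ) ⇒ T₂ = 504×(0.265)^0.259 = 357 K; V₂ = 137 L.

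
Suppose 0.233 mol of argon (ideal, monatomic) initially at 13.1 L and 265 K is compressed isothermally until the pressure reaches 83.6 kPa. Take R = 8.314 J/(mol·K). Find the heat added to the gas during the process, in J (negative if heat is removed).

P₁ = nRT₁/V₁ = 0.233×8.314×265/13.1 = 39.2 kPa.
Isothermal: T stays 265 K; PV = const ⇒ V₂ = 6.14 L, P₂ = 83.6 kPa.
ΔU = 0 (ideal gas, T constant).
W = nRT ln(V₂/V₁) = 0.233×8.314×265×ln(0.469) = -389 J.
Q = ΔU + W = -389 J.

-389 J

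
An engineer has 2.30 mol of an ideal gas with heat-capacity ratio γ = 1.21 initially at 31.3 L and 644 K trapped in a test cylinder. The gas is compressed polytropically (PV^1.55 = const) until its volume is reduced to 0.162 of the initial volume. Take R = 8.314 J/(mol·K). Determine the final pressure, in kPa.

P₁ = nRT₁/V₁ = 2.30×8.314×644/31.3 = 393 kPa.
Polytropic n=1.55: T₂ = T₁(V₁/V₂)^(n−1) = 644×(6.17)^0.55 = 1750 K; P₂ = P₁(V₁/V₂)^n = 6610 kPa.

6610 kPa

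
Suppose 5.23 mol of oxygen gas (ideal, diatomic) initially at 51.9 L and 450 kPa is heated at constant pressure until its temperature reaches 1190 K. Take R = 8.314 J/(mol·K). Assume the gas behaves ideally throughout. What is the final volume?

T₁ = P₁V₁/(nR) = 450×51.9/(5.23×8.314) = 537 K.
Isobaric: P stays 450 kPa; V/T = const ⇒ T₂ = 1190 K, V₂ = 115 L.

115 L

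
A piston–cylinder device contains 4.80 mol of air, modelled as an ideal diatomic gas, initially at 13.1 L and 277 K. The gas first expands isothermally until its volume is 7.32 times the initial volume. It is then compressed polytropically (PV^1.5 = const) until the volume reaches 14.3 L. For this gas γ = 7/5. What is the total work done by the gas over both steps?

P₁ = nRT₁/V₁ = 4.80×8.314×277/13.1 = 844 kPa.
Step 1 — Isothermal: T stays 277 K; PV = const ⇒ V₂ = 95.9 L, P₂ = 115 kPa.
ΔU = 0 (ideal gas, T constant).
W = nRT ln(V₂/V₁) = 4.80×8.314×277×ln(7.32) = 22000 J.
Q = ΔU + W = 22000 J.
State after step 1: P = 115 kPa, V = 95.9 L, T = 277 K.
Step 2 — Polytropic n=1.5: T₂ = T₁(V₁/V₂)^(n−1) = 277×(6.71)^0.50 = 717 K; P₂ = P₁(V₁/V₂)^n = 2000 kPa.
W = (P₁V₁−P₂V₂)/(n−1) = (115×95.9−2000×14.3)/0.50 = -35100 J.
ΔU = nCvΔT = 4.80×20.8×(717−277) = 43900 J.
Q = ΔU + W = 8790 J.
Net over both steps: W = -13100 J, Q = 30800 J, ΔU = 43900 J.

-13100 J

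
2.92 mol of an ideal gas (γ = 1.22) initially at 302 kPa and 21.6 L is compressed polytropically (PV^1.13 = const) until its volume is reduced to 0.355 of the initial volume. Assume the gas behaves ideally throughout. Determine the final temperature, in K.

T₁ = P₁V₁/(nR) = 302×21.6/(2.92×8.314) = 269 K.
Polytropic n=1.13: T₂ = T₁(V₁/V₂)^(n−1) = 269×(2.82)^0.13 = 307 K; P₂ = P₁(V₁/V₂)^n = 973 kPa.

307 K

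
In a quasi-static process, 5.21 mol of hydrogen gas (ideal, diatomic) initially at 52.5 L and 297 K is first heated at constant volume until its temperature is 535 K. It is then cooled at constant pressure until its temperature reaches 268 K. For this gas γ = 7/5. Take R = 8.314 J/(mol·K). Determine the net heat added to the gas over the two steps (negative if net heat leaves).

-14700 J

P₁ = nRT₁/V₁ = 5.21×8.314×297/52.5 = 245 kPa.
Step 1 — Isochoric: V stays 52.5 L; P/T = const ⇒ T₂ = 535 K, P₂ = 441 kPa.
W = 0 (no volume change).
ΔU = nCvΔT = 5.21×20.8×(535−297) = 25800 J.
Q = ΔU = 25800 J.
State after step 1: P = 441 kPa, V = 52.5 L, T = 535 K.
Step 2 — Isobaric: P stays 441 kPa; V/T = const ⇒ T₂ = 268 K, V₂ = 26.3 L.
W = PΔV = 441×(26.3−52.5) kPa·L = -11600 J.
ΔU = nCvΔT = 5.21×20.8×(268−535) = -28900 J.
Q = ΔU + W = nCpΔT = -40500 J.
Net over both steps: W = -11600 J, Q = -14700 J, ΔU = -3140 J.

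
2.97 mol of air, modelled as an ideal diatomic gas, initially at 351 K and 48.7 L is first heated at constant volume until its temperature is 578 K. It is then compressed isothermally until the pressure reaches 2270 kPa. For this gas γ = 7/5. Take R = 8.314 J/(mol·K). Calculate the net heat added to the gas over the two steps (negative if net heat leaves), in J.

-15200 J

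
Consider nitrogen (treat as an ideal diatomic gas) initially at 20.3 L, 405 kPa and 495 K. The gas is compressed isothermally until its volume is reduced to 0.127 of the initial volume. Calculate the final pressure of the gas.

3190 kPa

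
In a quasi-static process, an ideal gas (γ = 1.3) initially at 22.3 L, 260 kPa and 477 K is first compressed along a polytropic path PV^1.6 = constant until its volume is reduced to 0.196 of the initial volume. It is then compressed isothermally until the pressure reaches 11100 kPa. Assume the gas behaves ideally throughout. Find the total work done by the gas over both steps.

-33700 J

n = P₁V₁/(RT₁) = 260×22.3/(8.314×477) = 1.46 mol.
Step 1 — Polytropic n=1.6: T₂ = T₁(V₁/V₂)^(n−1) = 477×(5.10)^0.60 = 1270 K; P₂ = P₁(V₁/V₂)^n = 3530 kPa.
W = (P₁V₁−P₂V₂)/(n−1) = (260×22.3−3530×4.37)/0.60 = -16000 J.
ΔU = nCvΔT = 1.46×27.7×(1270−477) = 32100 J.
Q = ΔU + W = 16000 J.
State after step 1: P = 3530 kPa, V = 4.37 L, T = 1270 K.
Step 2 — Isothermal: T stays 1270 K; PV = const ⇒ V₂ = 1.39 L, P₂ = 11100 kPa.
ΔU = 0 (ideal gas, T constant).
W = nRT ln(V₂/V₁) = 1.46×8.314×1270×ln(0.318) = -17700 J.
Q = ΔU + W = -17700 J.
Net over both steps: W = -33700 J, Q = -1650 J, ΔU = 32100 J.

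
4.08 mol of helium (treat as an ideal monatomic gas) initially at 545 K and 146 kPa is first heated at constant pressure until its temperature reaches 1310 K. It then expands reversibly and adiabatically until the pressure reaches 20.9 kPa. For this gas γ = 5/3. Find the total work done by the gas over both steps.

62000 J

V₁ = nRT₁/P₁ = 4.08×8.314×545/146 = 127 L.
Step 1 — Isobaric: P stays 146 kPa; V/T = const ⇒ T₂ = 1310 K, V₂ = 304 L.
W = PΔV = 146×(304−127) kPa·L = 25900 J.
ΔU = nCvΔT = 4.08×12.5×(1310−545) = 38900 J.
Q = ΔU + W = nCpΔT = 64900 J.
State after step 1: P = 146 kPa, V = 304 L, T = 1310 K.
Step 2 — Adiabatic: T₂/T₁ = (P₂/P₁)^((γ−1)/γ) ⇒ T₂ = 1310×(0.143)^0.400 = 602 K; V₂ = 977 L.
ΔU = nCvΔT = 4.08×12.5×(602−1310) = -36000 J.
Q = 0 for an adiabatic process, so W = −ΔU = 36000 J.
Net over both steps: W = 62000 J, Q = 64900 J, ΔU = 2900 J.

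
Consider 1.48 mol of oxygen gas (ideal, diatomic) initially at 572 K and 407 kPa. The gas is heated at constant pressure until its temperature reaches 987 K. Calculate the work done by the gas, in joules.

5110 J

V₁ = nRT₁/P₁ = 1.48×8.314×572/407 = 17.3 L.
Isobaric: P stays 407 kPa; V/T = const ⇒ T₂ = 987 K, V₂ = 29.8 L.
W = PΔV = 407×(29.8−17.3) kPa·L = 5110 J.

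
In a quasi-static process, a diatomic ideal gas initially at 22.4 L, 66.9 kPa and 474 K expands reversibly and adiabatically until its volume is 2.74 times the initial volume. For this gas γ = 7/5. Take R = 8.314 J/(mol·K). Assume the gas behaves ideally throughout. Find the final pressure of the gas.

16.3 kPa

Adiabatic: TV^(γ−1) = const ⇒ T₂ = 474×(0.365)^0.400 = 317 K; PV^γ = const ⇒ P₂ = 16.3 kPa.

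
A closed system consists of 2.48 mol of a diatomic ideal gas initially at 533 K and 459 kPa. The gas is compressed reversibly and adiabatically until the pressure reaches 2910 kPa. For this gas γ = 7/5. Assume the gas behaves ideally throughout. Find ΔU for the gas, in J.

19100 J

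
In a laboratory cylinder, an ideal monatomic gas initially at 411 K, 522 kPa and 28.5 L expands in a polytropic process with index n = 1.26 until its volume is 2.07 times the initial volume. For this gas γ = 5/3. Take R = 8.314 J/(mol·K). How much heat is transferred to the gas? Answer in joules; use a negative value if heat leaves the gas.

n = P₁V₁/(RT₁) = 522×28.5/(8.314×411) = 4.35 mol.
Polytropic n=1.26: T₂ = T₁(V₁/V₂)^(n−1) = 411×(0.483)^0.26 = 340 K; P₂ = P₁(V₁/V₂)^n = 209 kPa.
W = (P₁V₁−P₂V₂)/(n−1) = (522×28.5−209×59.0)/0.26 = 9860 J.
ΔU = nCvΔT = 4.35×12.5×(340−411) = -3850 J.
Q = ΔU + W = 6020 J.

6020 J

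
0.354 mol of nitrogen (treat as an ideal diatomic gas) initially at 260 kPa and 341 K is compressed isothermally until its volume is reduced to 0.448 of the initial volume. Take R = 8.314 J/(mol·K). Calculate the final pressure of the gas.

V₁ = nRT₁/P₁ = 0.354×8.314×341/260 = 3.86 L.
Isothermal: T stays 341 K; PV = const ⇒ V₂ = 1.73 L, P₂ = 580 kPa.

580 kPa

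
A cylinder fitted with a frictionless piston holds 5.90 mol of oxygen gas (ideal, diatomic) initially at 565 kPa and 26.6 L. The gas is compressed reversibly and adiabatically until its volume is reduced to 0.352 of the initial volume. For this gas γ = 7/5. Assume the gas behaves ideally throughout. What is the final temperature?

465 K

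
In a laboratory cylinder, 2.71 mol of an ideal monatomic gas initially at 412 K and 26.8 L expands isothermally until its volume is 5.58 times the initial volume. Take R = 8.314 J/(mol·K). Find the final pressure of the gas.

62.1 kPa

P₁ = nRT₁/V₁ = 2.71×8.314×412/26.8 = 346 kPa.
Isothermal: T stays 412 K; PV = const ⇒ V₂ = 150 L, P₂ = 62.1 kPa.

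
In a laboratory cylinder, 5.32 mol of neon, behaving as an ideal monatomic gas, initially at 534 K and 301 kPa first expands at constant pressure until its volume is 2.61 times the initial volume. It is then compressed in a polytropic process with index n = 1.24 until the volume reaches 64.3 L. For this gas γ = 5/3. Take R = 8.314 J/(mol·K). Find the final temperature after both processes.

V₁ = nRT₁/P₁ = 5.32×8.314×534/301 = 78.5 L.
Step 1 — Isobaric: P stays 301 kPa; V/T = const ⇒ T₂ = 1390 K, V₂ = 205 L.
W = PΔV = 301×(205−78.5) kPa·L = 38000 J.
ΔU = nCvΔT = 5.32×12.5×(1390−534) = 57000 J.
Q = ΔU + W = nCpΔT = 95100 J.
State after step 1: P = 301 kPa, V = 205 L, T = 1390 K.
Step 2 — Polytropic n=1.24: T₂ = T₁(V₁/V₂)^(n−1) = 1390×(3.19)^0.24 = 1840 K; P₂ = P₁(V₁/V₂)^n = 1270 kPa.
W = (P₁V₁−P₂V₂)/(n−1) = (301×205−1270×64.3)/0.24 = -82300 J.
ΔU = nCvΔT = 5.32×12.5×(1840−1390) = 29600 J.
Q = ΔU + W = -52700 J.
Net over both steps: W = -44300 J, Q = 42400 J, ΔU = 86700 J.

1840 K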